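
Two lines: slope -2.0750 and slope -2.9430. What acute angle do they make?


m1-m2 = 0.868
1+m1*m2 = 7.106725
tan(theta) = |0.868/7.106725| = 0.122138
theta = arctan(|0.868/7.106725|) = 6.9635 degrees (acute angle)

6.9635 degrees


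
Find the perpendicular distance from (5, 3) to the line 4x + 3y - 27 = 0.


|4*5 + 3*3 - 27| = |2| = 2
sqrt(16 + 9) = sqrt(25) = 5.0000
d = 2/sqrt(25) = 0.4000

0.4000


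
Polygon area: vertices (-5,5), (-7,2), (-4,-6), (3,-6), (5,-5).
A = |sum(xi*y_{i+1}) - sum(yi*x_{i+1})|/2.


sum(xi*y_{i+1}) = -5*2 - 7*(-6) - 4*(-6) + 3*(-5) + 5*5 = 66
sum(yi*x_{i+1}) = 5*(-7) + 2*(-4) - 6*3 - 6*5 - 5*(-5) = -66
Area = |66 + 66|/2 = 132/2 = 66.0000

66.0000 sq units


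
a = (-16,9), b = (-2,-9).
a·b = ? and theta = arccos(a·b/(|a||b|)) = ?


a·b = -16*(-2) + 9*(-9) = 32 - 81 = -49
|a| = sqrt(256+81) = 18.3576
|b| = sqrt(4+81) = 9.2195
cos(theta) = -49/(sqrt(337)*sqrt(85)) = -49/sqrt(28645) = -0.289515
theta = arccos(-49/sqrt(28645)) = 106.8289 degrees

a·b = -49, theta = 106.8289 deg


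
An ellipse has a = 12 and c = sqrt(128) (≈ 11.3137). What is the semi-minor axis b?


b^2 = 12^2 - (sqrt(128))^2 = 144 - 128 = 16
b = sqrt(16) = 4

b = 4


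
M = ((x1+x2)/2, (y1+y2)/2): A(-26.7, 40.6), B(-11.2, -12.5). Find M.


Mx = (-26.7 - 11.2)/2 = -37.9/2 = -18.9500
My = (40.6 - 12.5)/2 = 28.1/2 = 14.0500

(-18.9500, 14.0500)


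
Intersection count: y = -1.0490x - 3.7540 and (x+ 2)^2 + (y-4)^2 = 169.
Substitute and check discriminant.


Substitute y = -1.0490x - 3.7540: (x+ 2)^2 + (-1.0490x- 3.7540-4)^2 = 169
Expand to Ax^2 + Bx + C = 0, where b-k = -7.754
A = 1+m^2 = 2.100401
B = 2(m(b-k) - h) = 2(-1.0490*(-7.754) + 2) = 20.267892
C = h^2 + (b-k)^2 - r^2 = 4 + 60.124516 - 169 = -104.875484
disc = B^2-4AC = 410.7874 + 881.1223 = 1291.9097
disc > 0

2 intersection points


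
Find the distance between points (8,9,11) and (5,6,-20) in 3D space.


dx=-3, dy=-3, dz=-31
d = sqrt(9+9+961) = sqrt(979) = 31.2890

31.2890


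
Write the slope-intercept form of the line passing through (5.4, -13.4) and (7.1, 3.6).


m = (17.0)/(1.7) = 10.0000
b = y1 - m*x1 = -13.4 - (17.0*5.4)/(1.7) = -13.4 - 54.0000 = -67.4000

y = 10.0000x - 67.4000


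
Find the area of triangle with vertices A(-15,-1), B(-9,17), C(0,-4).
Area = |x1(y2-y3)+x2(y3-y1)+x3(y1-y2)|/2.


-15*(17+ 4) = -315
-9*(-4+ 1) = 27
0*(-1-17) = 0
sum = -288
Area = |-288|/2 = 144.0000

144.0000 sq units


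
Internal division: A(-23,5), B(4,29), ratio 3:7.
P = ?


Px = (3*4 + 7*(-23))/10 = -149/10 = -14.9000
Py = (3*29 + 7*5)/10 = 122/10 = 12.2000

P = (-14.9000, 12.2000)


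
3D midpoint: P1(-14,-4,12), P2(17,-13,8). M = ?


Mx = (-14+17)/2 = 1.5000
My = (-4- 13)/2 = -8.5000
Mz = (12+8)/2 = 10.0000

M = (1.5000, -8.5000, 10.0000)


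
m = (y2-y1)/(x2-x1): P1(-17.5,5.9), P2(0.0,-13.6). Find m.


dy = -13.6 - 5.9 = -19.5
dx = 0.0 + 17.5 = 17.5
m = -19.5/17.5 = -1.1143

m = -1.1143


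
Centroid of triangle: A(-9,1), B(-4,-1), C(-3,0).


Gx = (-9- 4- 3)/3 = -16/3 = -5.3333
Gy = (1- 1+0)/3 = 0/3 = 0

G = (-5.3333, 0)


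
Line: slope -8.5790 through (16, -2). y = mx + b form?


y + 2 = -8.5790(x - 16)
y = -8.5790x - 2 + 8.5790*16
y = -8.5790x + 135.2640

y = -8.5790x + 135.2640


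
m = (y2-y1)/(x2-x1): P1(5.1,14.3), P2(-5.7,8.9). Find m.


dy = 8.9 - 14.3 = -5.4
dx = -5.7 - 5.1 = -10.8
m = -5.4/(-10.8) = 0.5000

m = 0.5000


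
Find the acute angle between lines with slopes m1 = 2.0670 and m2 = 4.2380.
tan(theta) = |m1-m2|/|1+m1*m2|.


m1-m2 = -2.171
1+m1*m2 = 9.759946
tan(theta) = |-2.171/9.759946| = 0.222440
theta = arctan(|-2.171/9.759946|) = 12.5407 degrees (acute angle)

12.5407 degrees


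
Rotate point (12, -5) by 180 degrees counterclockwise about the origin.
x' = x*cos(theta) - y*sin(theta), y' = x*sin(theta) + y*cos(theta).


cos(180) = -1, sin(180) = 0
x' = 12*(-1) + 5*0 = -12
y' = 12*0 - 5*(-1) = 5

(-12, 5)


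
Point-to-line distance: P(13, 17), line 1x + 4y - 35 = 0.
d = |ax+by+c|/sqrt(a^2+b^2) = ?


|1*13 + 4*17 - 35| = |46| = 46
sqrt(1 + 16) = sqrt(17) = 4.1231
d = 46/sqrt(17) = 11.1566

11.1566


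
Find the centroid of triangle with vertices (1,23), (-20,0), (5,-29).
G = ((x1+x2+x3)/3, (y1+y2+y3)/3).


Gx = (1- 20+5)/3 = -14/3 = -4.6667
Gy = (23+0- 29)/3 = -6/3 = -2.0000

G = (-4.6667, -2.0000)


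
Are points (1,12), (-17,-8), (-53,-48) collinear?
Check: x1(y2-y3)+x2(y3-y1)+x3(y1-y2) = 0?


1*(-8+ 48) - 17*(-48-12) - 53*(12+ 8)
= 40 + 1020 - 1060 = 0

Yes, collinear (determinant = 0)


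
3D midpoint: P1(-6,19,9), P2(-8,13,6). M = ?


Mx = (-6- 8)/2 = -7.0000
My = (19+13)/2 = 16.0000
Mz = (9+6)/2 = 7.5000

M = (-7.0000, 16.0000, 7.5000)


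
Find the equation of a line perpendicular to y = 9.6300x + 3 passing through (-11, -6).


Perpendicular slope = -1/m1 = -1/9.6300 = -0.1038
b2 = y0 - m2*x0 = -6 - 11/9.6300 = -6 - 1.1423 = -7.1423

y = -0.1038x - 7.1423


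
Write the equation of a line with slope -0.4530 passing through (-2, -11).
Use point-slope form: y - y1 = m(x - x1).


y + 11 = -0.4530(x + 2)
y = -0.4530x - 11 + 0.4530*(-2)
y = -0.4530x - 11.9060

y = -0.4530x - 11.9060


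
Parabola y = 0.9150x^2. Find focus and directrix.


a = 0.9150
1/(4a) = 0.2732
Focus = (0, 0.2732)
Directrix: y = -0.2732

Focus = (0, 0.2732), Directrix: y = -0.2732


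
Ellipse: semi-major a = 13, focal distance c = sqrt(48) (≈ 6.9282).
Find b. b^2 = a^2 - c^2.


b^2 = 13^2 - (sqrt(48))^2 = 169 - 48 = 121
b = sqrt(121) = 11

b = 11


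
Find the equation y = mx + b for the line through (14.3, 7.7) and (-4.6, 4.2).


m = (-3.5)/(-18.9) = 0.1852
b = y1 - m*x1 = 7.7 - (-3.5*14.3)/(-18.9) = 7.7 - 2.6481 = 5.0519

y = 0.1852x + 5.0519


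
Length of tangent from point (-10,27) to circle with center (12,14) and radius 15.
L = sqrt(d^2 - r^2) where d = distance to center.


d = sqrt((-10-12)^2 + (27-14)^2) = sqrt(484+169) = 25.5539
L = sqrt(653.0000 - 225) = sqrt(428.0000) = 20.6882

20.6882


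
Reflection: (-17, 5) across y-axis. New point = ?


Reflection rule for y-axis: (-x, y)
(-17, 5) -> (17, 5)

(17, 5)


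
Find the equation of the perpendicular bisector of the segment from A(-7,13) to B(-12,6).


Midpoint = (-9.5, 9.5)
Slope of AB = dy/dx = -7/(-5) = 1.4000
Perp slope = -dx/dy = -5/7 = -0.7143
b = My - (perp slope)*Mx = 9.5 + (-5*(-9.5))/(-7) = 9.5 - 6.7857 = 2.7143

y = -0.7143x + 2.7143


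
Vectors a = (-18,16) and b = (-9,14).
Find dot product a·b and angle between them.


a·b = -18*(-9) + 16*14 = 162 + 224 = 386
|a| = sqrt(324+256) = 24.0832
|b| = sqrt(81+196) = 16.6433
cos(theta) = 386/(sqrt(580)*sqrt(277)) = 386/sqrt(160660) = 0.963016
theta = arccos(386/sqrt(160660)) = 15.6312 degrees

a·b = 386, theta = 15.6312 deg


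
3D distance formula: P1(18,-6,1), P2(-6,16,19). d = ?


dx=-24, dy=22, dz=18
d = sqrt(576+484+324) = sqrt(1384) = 37.2022

37.2022


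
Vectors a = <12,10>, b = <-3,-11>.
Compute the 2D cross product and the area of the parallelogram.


cross = 12*(-11) - 10*(-3) = -132 + 30 = -102
Parallelogram area = |-102| = 102

cross = -102, parallelogram area = 102


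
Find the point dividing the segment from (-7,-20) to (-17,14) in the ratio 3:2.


Px = (3*(-17) + 2*(-7))/5 = -65/5 = -13.0000
Py = (3*14 + 2*(-20))/5 = 2/5 = 0.4000

P = (-13.0000, 0.4000)


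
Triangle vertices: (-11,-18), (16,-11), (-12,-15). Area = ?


-11*(-11+ 15) = -44
16*(-15+ 18) = 48
-12*(-18+ 11) = 84
sum = 88
Area = |88|/2 = 44.0000

44.0000 sq units


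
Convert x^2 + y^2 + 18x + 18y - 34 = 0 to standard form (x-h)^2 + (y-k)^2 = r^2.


h = -D/2 = -18/2 = -9
k = -E/2 = -18/2 = -9
r^2 = h^2 + k^2 - F = 81 + 81 + 34 = 196
r = 14

Center (-9, -9), radius = 14


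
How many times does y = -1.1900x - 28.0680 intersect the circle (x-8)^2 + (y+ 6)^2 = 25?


Substitute y = -1.1900x - 28.0680: (x-8)^2 + (-1.1900x- 28.0680+ 6)^2 = 25
Expand to Ax^2 + Bx + C = 0, where b-k = -22.068
A = 1+m^2 = 2.4161
B = 2(m(b-k) - h) = 2(-1.1900*(-22.068) - 8) = 36.52184
C = h^2 + (b-k)^2 - r^2 = 64 + 486.996624 - 25 = 525.996624
disc = B^2-4AC = 1333.8448 - 5083.4418 = -3749.5970
disc < 0

0 intersection points


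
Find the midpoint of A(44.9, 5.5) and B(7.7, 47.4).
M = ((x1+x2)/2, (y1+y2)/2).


Mx = (44.9 + 7.7)/2 = 52.6/2 = 26.3000
My = (5.5 + 47.4)/2 = 52.9/2 = 26.4500

(26.3000, 26.4500)


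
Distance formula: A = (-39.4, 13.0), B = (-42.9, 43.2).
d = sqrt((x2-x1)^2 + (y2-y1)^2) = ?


dx = -42.9 + 39.4 = -3.5
dy = 43.2 - 13.0 = 30.2
d = sqrt(12.25 + 912.04) = sqrt(924.29) = 30.4021

30.4021


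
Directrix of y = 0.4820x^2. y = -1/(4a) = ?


a = 0.4820
1/(4a) = 0.5187
directrix: y = -0.5187 = -0.5187

y = -0.5187


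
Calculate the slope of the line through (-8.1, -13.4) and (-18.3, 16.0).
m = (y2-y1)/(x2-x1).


dy = 16.0 + 13.4 = 29.4
dx = -18.3 + 8.1 = -10.2
m = 29.4/(-10.2) = -2.8824

m = -2.8824


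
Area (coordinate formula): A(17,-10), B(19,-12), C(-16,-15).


17*(-12+ 15) = 51
19*(-15+ 10) = -95
-16*(-10+ 12) = -32
sum = -76
Area = |-76|/2 = 38.0000

38.0000 sq units


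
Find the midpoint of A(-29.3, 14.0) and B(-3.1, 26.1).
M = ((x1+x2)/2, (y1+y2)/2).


Mx = (-29.3 - 3.1)/2 = -32.4/2 = -16.2000
My = (14.0 + 26.1)/2 = 40.1/2 = 20.0500

(-16.2000, 20.0500)


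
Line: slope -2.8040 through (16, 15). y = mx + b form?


y - 15 = -2.8040(x - 16)
y = -2.8040x + 15 + 2.8040*16
y = -2.8040x + 59.8640

y = -2.8040x + 59.8640


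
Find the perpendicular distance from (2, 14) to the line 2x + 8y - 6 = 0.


|2*2 + 8*14 - 6| = |110| = 110
sqrt(4 + 64) = sqrt(68) = 8.2462
d = 110/sqrt(68) = 13.3395

13.3395


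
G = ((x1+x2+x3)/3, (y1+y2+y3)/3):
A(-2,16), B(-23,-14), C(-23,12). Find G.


Gx = (-2- 23- 23)/3 = -48/3 = -16.0000
Gy = (16- 14+12)/3 = 14/3 = 4.6667

G = (-16.0000, 4.6667)


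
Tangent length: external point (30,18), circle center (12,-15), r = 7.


d = sqrt((30-12)^2 + (18+ 15)^2) = sqrt(324+1089) = 37.5899
L = sqrt(1413.0000 - 49) = sqrt(1364.0000) = 36.9324

36.9324


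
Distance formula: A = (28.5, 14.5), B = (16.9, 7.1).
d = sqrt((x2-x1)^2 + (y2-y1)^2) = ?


dx = 16.9 - 28.5 = -11.6
dy = 7.1 - 14.5 = -7.4
d = sqrt(134.56 + 54.76) = sqrt(189.32) = 13.7594

13.7594


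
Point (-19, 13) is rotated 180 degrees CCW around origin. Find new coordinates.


cos(180) = -1, sin(180) = 0
x' = -19*(-1) - 13*0 = 19
y' = -19*0 + 13*(-1) = -13

(19, -13)


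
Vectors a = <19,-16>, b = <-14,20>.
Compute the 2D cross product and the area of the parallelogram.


cross = 19*20 + 16*(-14) = 380 - 224 = 156
Parallelogram area = |156| = 156

cross = 156, parallelogram area = 156


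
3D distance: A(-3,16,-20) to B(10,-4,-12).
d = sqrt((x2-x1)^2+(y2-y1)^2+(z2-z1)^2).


dx=13, dy=-20, dz=8
d = sqrt(169+400+64) = sqrt(633) = 25.1595

25.1595


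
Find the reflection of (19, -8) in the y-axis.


Reflection rule for y-axis: (-x, y)
(19, -8) -> (-19, -8)

(-19, -8)


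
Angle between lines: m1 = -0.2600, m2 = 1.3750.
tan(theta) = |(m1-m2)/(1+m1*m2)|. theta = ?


m1-m2 = -1.635
1+m1*m2 = 0.6425
tan(theta) = |-1.635/0.6425| = 2.544747
theta = arctan(|-1.635/0.6425|) = 68.5468 degrees (acute angle)

68.5468 degrees


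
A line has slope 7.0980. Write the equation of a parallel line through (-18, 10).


Parallel lines have equal slopes.
m2 = 7.0980
b2 = 10 - 7.0980*(-18) = 137.7640

y = 7.0980x + 137.7640


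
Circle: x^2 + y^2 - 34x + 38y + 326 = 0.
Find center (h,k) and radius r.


h = -D/2 = 34/2 = 17
k = -E/2 = -38/2 = -19
r^2 = h^2 + k^2 - F = 289 + 361 - 326 = 324
r = 18

Center (17, -19), radius = 18


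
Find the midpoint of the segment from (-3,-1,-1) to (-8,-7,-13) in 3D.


Mx = (-3- 8)/2 = -5.5000
My = (-1- 7)/2 = -4.0000
Mz = (-1- 13)/2 = -7.0000

M = (-5.5000, -4.0000, -7.0000)


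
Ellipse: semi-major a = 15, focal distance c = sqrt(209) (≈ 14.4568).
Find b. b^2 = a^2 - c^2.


b^2 = 15^2 - (sqrt(209))^2 = 225 - 209 = 16
b = sqrt(16) = 4

b = 4


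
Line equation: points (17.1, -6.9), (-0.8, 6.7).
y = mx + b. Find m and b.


m = (13.6)/(-17.9) = -0.7598
b = y1 - m*x1 = -6.9 - (13.6*17.1)/(-17.9) = -6.9 + 12.9922 = 6.0922

y = -0.7598x + 6.0922


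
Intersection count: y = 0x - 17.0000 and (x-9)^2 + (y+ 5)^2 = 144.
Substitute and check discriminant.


Substitute y = 0x - 17.0000: (x-9)^2 + (0x- 17.0000+ 5)^2 = 144
Expand to Ax^2 + Bx + C = 0, where b-k = -12
A = 1+m^2 = 1
B = 2(m(b-k) - h) = 2(0*(-12) - 9) = -18
C = h^2 + (b-k)^2 - r^2 = 81 + 144 - 144 = 81
disc = B^2-4AC = 324.0000 - 324.0000 = 0
disc = 0

1 intersection point (tangent)


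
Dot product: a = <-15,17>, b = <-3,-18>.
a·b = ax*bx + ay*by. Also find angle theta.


a·b = -15*(-3) + 17*(-18) = 45 - 306 = -261
|a| = sqrt(225+289) = 22.6716
|b| = sqrt(9+324) = 18.2483
cos(theta) = -261/(sqrt(514)*sqrt(333)) = -261/sqrt(171162) = -0.630866
theta = arccos(-261/sqrt(171162)) = 129.1140 degrees

a·b = -261, theta = 129.1140 deg


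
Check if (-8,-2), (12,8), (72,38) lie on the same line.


-8*(8-38) + 12*(38+ 2) + 72*(-2-8)
= 240 + 480 - 720 = 0

Yes, collinear (determinant = 0)


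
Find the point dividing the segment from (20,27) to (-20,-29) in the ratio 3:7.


Px = (3*(-20) + 7*20)/10 = 80/10 = 8.0000
Py = (3*(-29) + 7*27)/10 = 102/10 = 10.2000

P = (8.0000, 10.2000)


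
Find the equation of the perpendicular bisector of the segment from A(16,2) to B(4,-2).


Midpoint = (10, 0)
Slope of AB = dy/dx = -4/(-12) = 0.3333
Perp slope = -dx/dy = -12/4 = -3.0000
b = My - (perp slope)*Mx = 0 + (-12*10)/(-4) = 0 + 30.0000 = 30.0000

y = -3.0000x + 30.0000


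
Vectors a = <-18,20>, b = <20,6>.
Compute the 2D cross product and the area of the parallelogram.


cross = -18*6 - 20*20 = -108 - 400 = -508
Parallelogram area = |-508| = 508

cross = -508, parallelogram area = 508


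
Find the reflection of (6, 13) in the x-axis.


Reflection rule for x-axis: (x, -y)
(6, 13) -> (6, -13)

(6, -13)


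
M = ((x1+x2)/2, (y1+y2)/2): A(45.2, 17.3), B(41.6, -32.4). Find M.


Mx = (45.2 + 41.6)/2 = 86.8/2 = 43.4000
My = (17.3 - 32.4)/2 = -15.1/2 = -7.5500

(43.4000, -7.5500)


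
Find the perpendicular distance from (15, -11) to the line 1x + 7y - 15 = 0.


|1*15 + 7*(-11) - 15| = |-77| = 77
sqrt(1 + 49) = sqrt(50) = 7.0711
d = 77/sqrt(50) = 10.8894

10.8894


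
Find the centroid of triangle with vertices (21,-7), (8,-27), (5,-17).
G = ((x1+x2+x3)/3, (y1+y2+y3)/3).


Gx = (21+8+5)/3 = 34/3 = 11.3333
Gy = (-7- 27- 17)/3 = -51/3 = -17.0000

G = (11.3333, -17.0000)


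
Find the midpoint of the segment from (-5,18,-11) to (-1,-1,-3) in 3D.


Mx = (-5- 1)/2 = -3.0000
My = (18- 1)/2 = 8.5000
Mz = (-11- 3)/2 = -7.0000

M = (-3.0000, 8.5000, -7.0000)


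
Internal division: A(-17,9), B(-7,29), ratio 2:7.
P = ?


Px = (2*(-7) + 7*(-17))/9 = -133/9 = -14.7778
Py = (2*29 + 7*9)/9 = 121/9 = 13.4444

P = (-14.7778, 13.4444)


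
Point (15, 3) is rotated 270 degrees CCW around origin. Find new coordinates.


cos(270) = 0, sin(270) = -1
x' = 15*0 - 3*(-1) = 3
y' = 15*(-1) + 3*0 = -15

(3, -15)


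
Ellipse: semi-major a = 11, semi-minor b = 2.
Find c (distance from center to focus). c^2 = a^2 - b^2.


c^2 = 11^2 - 2^2 = 121 - 4 = 117
c = sqrt(117) = 10.8167

c = 10.8167


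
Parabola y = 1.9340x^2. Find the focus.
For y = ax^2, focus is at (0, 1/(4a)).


a = 1.9340
4a = 7.7360
focus = (0, 1/7.7360) = (0, 0.1293)

Focus = (0, 0.1293)


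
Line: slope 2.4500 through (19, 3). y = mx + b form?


y - 3 = 2.4500(x - 19)
y = 2.4500x + 3 - 2.4500*19
y = 2.4500x - 43.5500

y = 2.4500x - 43.5500


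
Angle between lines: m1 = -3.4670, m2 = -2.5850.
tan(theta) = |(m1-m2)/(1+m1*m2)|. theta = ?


m1-m2 = -0.882
1+m1*m2 = 9.962195
tan(theta) = |-0.882/9.962195| = 0.088535
theta = arctan(|-0.882/9.962195|) = 5.0595 degrees (acute angle)

5.0595 degrees


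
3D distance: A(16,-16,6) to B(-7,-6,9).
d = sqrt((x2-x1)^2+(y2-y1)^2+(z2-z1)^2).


dx=-23, dy=10, dz=3
d = sqrt(529+100+9) = sqrt(638) = 25.2587

25.2587


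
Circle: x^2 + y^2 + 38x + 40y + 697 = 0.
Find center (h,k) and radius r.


h = -D/2 = -38/2 = -19
k = -E/2 = -40/2 = -20
r^2 = h^2 + k^2 - F = 361 + 400 - 697 = 64
r = 8

Center (-19, -20), radius = 8


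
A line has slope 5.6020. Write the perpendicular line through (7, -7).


Perpendicular slope = -1/m1 = -1/5.6020 = -0.1785
b2 = y0 - m2*x0 = -7 + 7/5.6020 = -7 + 1.2496 = -5.7504

y = -0.1785x - 5.7504


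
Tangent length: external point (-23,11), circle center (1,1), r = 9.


d = sqrt((-23-1)^2 + (11-1)^2) = sqrt(576+100) = 26.0000
L = sqrt(676.0000 - 81) = sqrt(595.0000) = 24.3926

24.3926


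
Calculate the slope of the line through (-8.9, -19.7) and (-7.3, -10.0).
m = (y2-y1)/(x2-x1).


dy = -10.0 + 19.7 = 9.7
dx = -7.3 + 8.9 = 1.6
m = 9.7/1.6 = 6.0625

m = 6.0625


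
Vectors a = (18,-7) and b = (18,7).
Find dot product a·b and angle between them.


a·b = 18*18 - 7*7 = 324 - 49 = 275
|a| = sqrt(324+49) = 19.3132
|b| = sqrt(324+49) = 19.3132
cos(theta) = 275/(sqrt(373)*sqrt(373)) = 275/sqrt(139129) = 0.737265
theta = arccos(275/sqrt(139129)) = 42.5010 degrees

a·b = 275, theta = 42.5010 deg


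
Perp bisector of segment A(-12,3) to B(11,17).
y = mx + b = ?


Midpoint = (-0.5, 10)
Slope of AB = dy/dx = 14/23 = 0.6087
Perp slope = -dx/dy = -23/14 = -1.6429
b = My - (perp slope)*Mx = 10 + (23*(-0.5))/14 = 10 - 0.8214 = 9.1786

y = -1.6429x + 9.1786


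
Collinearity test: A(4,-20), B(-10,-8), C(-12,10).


4*(-8-10) - 10*(10+ 20) - 12*(-20+ 8)
= -72 - 300 + 144 = -228

No, not collinear (determinant = -228)


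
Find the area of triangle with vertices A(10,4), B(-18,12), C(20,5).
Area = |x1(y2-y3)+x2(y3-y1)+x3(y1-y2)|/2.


10*(12-5) = 70
-18*(5-4) = -18
20*(4-12) = -160
sum = -108
Area = |-108|/2 = 54.0000

54.0000 sq units


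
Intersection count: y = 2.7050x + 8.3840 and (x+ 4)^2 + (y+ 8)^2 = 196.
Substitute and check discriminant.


Substitute y = 2.7050x + 8.3840: (x+ 4)^2 + (2.7050x+8.3840+ 8)^2 = 196
Expand to Ax^2 + Bx + C = 0, where b-k = 16.384
A = 1+m^2 = 8.317025
B = 2(m(b-k) - h) = 2(2.7050*16.384 + 4) = 96.63744
C = h^2 + (b-k)^2 - r^2 = 16 + 268.435456 - 196 = 88.435456
disc = B^2-4AC = 9338.7948 - 2942.0796 = 6396.7152
disc > 0

2 intersection points


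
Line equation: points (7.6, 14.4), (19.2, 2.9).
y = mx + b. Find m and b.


m = (-11.5)/(11.6) = -0.9914
b = y1 - m*x1 = 14.4 - (-11.5*7.6)/(11.6) = 14.4 + 7.5345 = 21.9345

y = -0.9914x + 21.9345


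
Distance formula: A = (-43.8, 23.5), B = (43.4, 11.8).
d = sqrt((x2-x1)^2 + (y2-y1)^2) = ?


dx = 43.4 + 43.8 = 87.2
dy = 11.8 - 23.5 = -11.7
d = sqrt(7603.84 + 136.89) = sqrt(7740.73) = 87.9814

87.9814


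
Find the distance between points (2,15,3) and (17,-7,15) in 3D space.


dx=15, dy=-22, dz=12
d = sqrt(225+484+144) = sqrt(853) = 29.2062

29.2062


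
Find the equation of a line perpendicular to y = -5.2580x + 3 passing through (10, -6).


Perpendicular slope = -1/m1 = -1/(-5.2580) = 0.1902
b2 = y0 - m2*x0 = -6 + 10/(-5.2580) = -6 - 1.9019 = -7.9019

y = 0.1902x - 7.9019


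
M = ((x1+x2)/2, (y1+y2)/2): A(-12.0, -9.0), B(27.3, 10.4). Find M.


Mx = (-12.0 + 27.3)/2 = 15.3/2 = 7.6500
My = (-9.0 + 10.4)/2 = 1.4/2 = 0.7000

(7.6500, 0.7000)


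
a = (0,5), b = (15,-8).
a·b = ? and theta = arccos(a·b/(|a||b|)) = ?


a·b = 0*15 + 5*(-8) = 0 - 40 = -40
|a| = sqrt(0+25) = 5.0000
|b| = sqrt(225+64) = 17.0000
cos(theta) = -40/(sqrt(25)*sqrt(289)) = -40/sqrt(7225) = -0.470588
theta = arccos(-40/sqrt(7225)) = 118.0725 degrees

a·b = -40, theta = 118.0725 deg


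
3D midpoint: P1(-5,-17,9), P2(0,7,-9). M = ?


Mx = (-5+0)/2 = -2.5000
My = (-17+7)/2 = -5.0000
Mz = (9- 9)/2 = 0

M = (-2.5000, -5.0000, 0)


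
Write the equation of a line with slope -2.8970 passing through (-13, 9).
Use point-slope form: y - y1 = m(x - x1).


y - 9 = -2.8970(x + 13)
y = -2.8970x + 9 + 2.8970*(-13)
y = -2.8970x - 28.6610

y = -2.8970x - 28.6610


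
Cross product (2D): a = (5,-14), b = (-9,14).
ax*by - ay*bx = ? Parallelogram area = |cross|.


cross = 5*14 + 14*(-9) = 70 - 126 = -56
Parallelogram area = |-56| = 56

cross = -56, parallelogram area = 56


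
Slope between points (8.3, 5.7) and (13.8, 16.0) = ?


dy = 16.0 - 5.7 = 10.3
dx = 13.8 - 8.3 = 5.5
m = 10.3/5.5 = 1.8727

m = 1.8727


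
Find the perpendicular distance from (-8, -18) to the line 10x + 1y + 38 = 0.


|10*(-8) + 1*(-18) + 38| = |-60| = 60
sqrt(100 + 1) = sqrt(101) = 10.0499
d = 60/sqrt(101) = 5.9702

5.9702


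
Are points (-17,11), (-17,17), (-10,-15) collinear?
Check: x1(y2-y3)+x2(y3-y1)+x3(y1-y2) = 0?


-17*(17+ 15) - 17*(-15-11) - 10*(11-17)
= -544 + 442 + 60 = -42

No, not collinear (determinant = -42)


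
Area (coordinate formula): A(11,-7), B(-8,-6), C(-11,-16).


11*(-6+ 16) = 110
-8*(-16+ 7) = 72
-11*(-7+ 6) = 11
sum = 193
Area = |193|/2 = 96.5000

96.5000 sq units


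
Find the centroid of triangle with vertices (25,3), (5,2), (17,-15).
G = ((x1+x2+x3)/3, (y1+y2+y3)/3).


Gx = (25+5+17)/3 = 47/3 = 15.6667
Gy = (3+2- 15)/3 = -10/3 = -3.3333

G = (15.6667, -3.3333)


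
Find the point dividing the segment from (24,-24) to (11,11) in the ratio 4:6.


Px = (4*11 + 6*24)/10 = 188/10 = 18.8000
Py = (4*11 + 6*(-24))/10 = -100/10 = -10.0000

P = (18.8000, -10.0000)


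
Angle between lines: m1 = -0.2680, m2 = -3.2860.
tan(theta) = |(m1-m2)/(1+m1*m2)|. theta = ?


m1-m2 = 3.018
1+m1*m2 = 1.880648
tan(theta) = |3.018/1.880648| = 1.604766
theta = arctan(|3.018/1.880648|) = 58.0712 degrees (acute angle)

58.0712 degrees


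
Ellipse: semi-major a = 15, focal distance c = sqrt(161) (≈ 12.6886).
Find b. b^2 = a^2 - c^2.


b^2 = 15^2 - (sqrt(161))^2 = 225 - 161 = 64
b = sqrt(64) = 8

b = 8


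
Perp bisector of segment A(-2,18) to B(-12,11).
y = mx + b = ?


Midpoint = (-7, 14.5)
Slope of AB = dy/dx = -7/(-10) = 0.7000
Perp slope = -dx/dy = -10/7 = -1.4286
b = My - (perp slope)*Mx = 14.5 + (-10*(-7))/(-7) = 14.5 - 10.0000 = 4.5000

y = -1.4286x + 4.5000


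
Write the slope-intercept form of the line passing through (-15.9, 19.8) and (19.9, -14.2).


m = (-34.0)/(35.8) = -0.9497
b = y1 - m*x1 = 19.8 - (-34.0*(-15.9))/(35.8) = 19.8 - 15.1006 = 4.6994

y = -0.9497x + 4.6994


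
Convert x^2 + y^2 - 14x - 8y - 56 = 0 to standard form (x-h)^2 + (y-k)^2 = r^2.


h = -D/2 = 14/2 = 7
k = -E/2 = 8/2 = 4
r^2 = h^2 + k^2 - F = 49 + 16 + 56 = 121
r = 11

Center (7, 4), radius = 11


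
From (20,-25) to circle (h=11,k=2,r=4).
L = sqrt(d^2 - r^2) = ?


d = sqrt((20-11)^2 + (-25-2)^2) = sqrt(81+729) = 28.4605
L = sqrt(810.0000 - 16) = sqrt(794.0000) = 28.1780

28.1780


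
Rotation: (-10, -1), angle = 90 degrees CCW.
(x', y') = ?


cos(90) = 0, sin(90) = 1
x' = -10*0 + 1*1 = 1
y' = -10*1 - 1*0 = -10

(1, -10)


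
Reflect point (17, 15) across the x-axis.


Reflection rule for x-axis: (x, -y)
(17, 15) -> (17, -15)

(17, -15)


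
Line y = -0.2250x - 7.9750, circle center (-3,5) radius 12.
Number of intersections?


Substitute y = -0.2250x - 7.9750: (x+ 3)^2 + (-0.2250x- 7.9750-5)^2 = 144
Expand to Ax^2 + Bx + C = 0, where b-k = -12.975
A = 1+m^2 = 1.050625
B = 2(m(b-k) - h) = 2(-0.2250*(-12.975) + 3) = 11.83875
C = h^2 + (b-k)^2 - r^2 = 9 + 168.350625 - 144 = 33.350625
disc = B^2-4AC = 140.1560 - 140.1560 = 0
disc = 0

1 intersection point (tangent)


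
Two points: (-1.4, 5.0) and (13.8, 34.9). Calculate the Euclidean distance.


dx = 13.8 + 1.4 = 15.2
dy = 34.9 - 5.0 = 29.9
d = sqrt(231.04 + 894.01) = sqrt(1125.05) = 33.5418

33.5418


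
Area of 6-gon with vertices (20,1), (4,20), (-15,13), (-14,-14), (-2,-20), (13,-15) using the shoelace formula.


sum(xi*y_{i+1}) = 20*20 + 4*13 - 15*(-14) - 14*(-20) - 2*(-15) + 13*1 = 985
sum(yi*x_{i+1}) = 1*4 + 20*(-15) + 13*(-14) - 14*(-2) - 20*13 - 15*20 = -1010
Area = |985 + 1010|/2 = 1995/2 = 997.5000

997.5000 sq units


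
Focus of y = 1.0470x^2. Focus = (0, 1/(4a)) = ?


a = 1.0470
4a = 4.1880
focus = (0, 1/4.1880) = (0, 0.2388)

Focus = (0, 0.2388)


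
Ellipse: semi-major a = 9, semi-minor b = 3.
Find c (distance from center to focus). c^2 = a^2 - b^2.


c^2 = 9^2 - 3^2 = 81 - 9 = 72
c = sqrt(72) = 8.4853

c = 8.4853


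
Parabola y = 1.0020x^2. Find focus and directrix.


a = 1.0020
1/(4a) = 0.2495
Focus = (0, 0.2495)
Directrix: y = -0.2495

Focus = (0, 0.2495), Directrix: y = -0.2495


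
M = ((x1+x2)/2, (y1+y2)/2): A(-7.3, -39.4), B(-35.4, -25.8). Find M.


Mx = (-7.3 - 35.4)/2 = -42.7/2 = -21.3500
My = (-39.4 - 25.8)/2 = -65.2/2 = -32.6000

(-21.3500, -32.6000)


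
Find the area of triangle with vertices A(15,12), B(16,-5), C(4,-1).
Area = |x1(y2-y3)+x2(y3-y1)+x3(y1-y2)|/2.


15*(-5+ 1) = -60
16*(-1-12) = -208
4*(12+ 5) = 68
sum = -200
Area = |-200|/2 = 100.0000

100.0000 sq units


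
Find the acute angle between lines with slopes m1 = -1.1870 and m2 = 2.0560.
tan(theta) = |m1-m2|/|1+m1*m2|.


m1-m2 = -3.243
1+m1*m2 = -1.440472
tan(theta) = |-3.243/(-1.440472)| = 2.251345
theta = arctan(|-3.243/(-1.440472)|) = 66.0502 degrees (acute angle)

66.0502 degrees


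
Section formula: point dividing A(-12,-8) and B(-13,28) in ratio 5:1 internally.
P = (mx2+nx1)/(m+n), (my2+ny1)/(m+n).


Px = (5*(-13) + 1*(-12))/6 = -77/6 = -12.8333
Py = (5*28 + 1*(-8))/6 = 132/6 = 22.0000

P = (-12.8333, 22.0000)


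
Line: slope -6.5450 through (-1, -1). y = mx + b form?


y + 1 = -6.5450(x + 1)
y = -6.5450x - 1 + 6.5450*(-1)
y = -6.5450x - 7.5450

y = -6.5450x - 7.5450


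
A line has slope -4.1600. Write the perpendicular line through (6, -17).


Perpendicular slope = -1/m1 = -1/(-4.1600) = 0.2404
b2 = y0 - m2*x0 = -17 + 6/(-4.1600) = -17 - 1.4423 = -18.4423

y = 0.2404x - 18.4423


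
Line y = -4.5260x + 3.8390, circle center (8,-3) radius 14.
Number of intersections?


Substitute y = -4.5260x + 3.8390: (x-8)^2 + (-4.5260x+3.8390+ 3)^2 = 196
Expand to Ax^2 + Bx + C = 0, where b-k = 6.839
A = 1+m^2 = 21.484676
B = 2(m(b-k) - h) = 2(-4.5260*6.839 - 8) = -77.906628
C = h^2 + (b-k)^2 - r^2 = 64 + 46.771921 - 196 = -85.228079
disc = B^2-4AC = 6069.4427 + 7324.3907 = 13393.8334
disc > 0

2 intersection points


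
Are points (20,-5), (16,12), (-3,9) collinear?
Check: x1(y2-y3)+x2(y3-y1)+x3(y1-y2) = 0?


20*(12-9) + 16*(9+ 5) - 3*(-5-12)
= 60 + 224 + 51 = 335

No, not collinear (determinant = 335)


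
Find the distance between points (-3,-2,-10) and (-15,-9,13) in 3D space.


dx=-12, dy=-7, dz=23
d = sqrt(144+49+529) = sqrt(722) = 26.8701

26.8701


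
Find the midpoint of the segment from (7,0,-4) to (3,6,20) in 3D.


Mx = (7+3)/2 = 5.0000
My = (0+6)/2 = 3.0000
Mz = (-4+20)/2 = 8.0000

M = (5.0000, 3.0000, 8.0000)


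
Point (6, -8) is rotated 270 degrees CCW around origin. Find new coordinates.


cos(270) = 0, sin(270) = -1
x' = 6*0 + 8*(-1) = -8
y' = 6*(-1) - 8*0 = -6

(-8, -6)


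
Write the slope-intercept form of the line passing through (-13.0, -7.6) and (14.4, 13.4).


m = (21.0)/(27.4) = 0.7664
b = y1 - m*x1 = -7.6 - (21.0*(-13.0))/(27.4) = -7.6 + 9.9635 = 2.3635

y = 0.7664x + 2.3635


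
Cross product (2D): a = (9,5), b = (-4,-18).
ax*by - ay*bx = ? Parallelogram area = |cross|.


cross = 9*(-18) - 5*(-4) = -162 + 20 = -142
Parallelogram area = |-142| = 142

cross = -142, parallelogram area = 142


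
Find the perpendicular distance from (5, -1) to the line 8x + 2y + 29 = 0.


|8*5 + 2*(-1) + 29| = |67| = 67
sqrt(64 + 4) = sqrt(68) = 8.2462
d = 67/sqrt(68) = 8.1249

8.1249


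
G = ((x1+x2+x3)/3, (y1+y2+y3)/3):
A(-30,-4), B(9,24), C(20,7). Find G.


Gx = (-30+9+20)/3 = -1/3 = -0.3333
Gy = (-4+24+7)/3 = 27/3 = 9.0000

G = (-0.3333, 9.0000)


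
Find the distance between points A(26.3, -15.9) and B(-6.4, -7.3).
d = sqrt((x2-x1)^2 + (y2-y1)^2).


dx = -6.4 - 26.3 = -32.7
dy = -7.3 + 15.9 = 8.6
d = sqrt(1069.29 + 73.96) = sqrt(1143.25) = 33.8120

33.8120


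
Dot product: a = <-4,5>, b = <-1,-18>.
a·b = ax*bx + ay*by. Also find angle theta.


a·b = -4*(-1) + 5*(-18) = 4 - 90 = -86
|a| = sqrt(16+25) = 6.4031
|b| = sqrt(1+324) = 18.0278
cos(theta) = -86/(sqrt(41)*sqrt(325)) = -86/sqrt(13325) = -0.745015
theta = arccos(-86/sqrt(13325)) = 138.1604 degrees

a·b = -86, theta = 138.1604 deg


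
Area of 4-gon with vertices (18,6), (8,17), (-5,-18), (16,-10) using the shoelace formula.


sum(xi*y_{i+1}) = 18*17 + 8*(-18) - 5*(-10) + 16*6 = 308
sum(yi*x_{i+1}) = 6*8 + 17*(-5) - 18*16 - 10*18 = -505
Area = |308 + 505|/2 = 813/2 = 406.5000

406.5000 sq units


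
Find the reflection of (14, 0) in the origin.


Reflection rule for origin: (-x, -y)
(14, 0) -> (-14, 0)

(-14, 0)


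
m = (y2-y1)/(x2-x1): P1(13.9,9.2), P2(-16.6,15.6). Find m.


dy = 15.6 - 9.2 = 6.4
dx = -16.6 - 13.9 = -30.5
m = 6.4/(-30.5) = -0.2098

m = -0.2098


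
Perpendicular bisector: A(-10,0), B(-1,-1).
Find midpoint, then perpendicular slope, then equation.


Midpoint = (-5.5, -0.5)
Slope of AB = dy/dx = -1/9 = -0.1111
Perp slope = -dx/dy = 9/1 = 9.0000
b = My - (perp slope)*Mx = -0.5 + (9*(-5.5))/(-1) = -0.5 + 49.5000 = 49.0000

y = 9.0000x + 49.0000


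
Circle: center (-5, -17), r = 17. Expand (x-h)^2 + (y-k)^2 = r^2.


(x+ 5)^2 + (y+ 17)^2 = 17^2
D = -2h = 10, E = -2k = 34
F = h^2+k^2-r^2 = 25+289-289 = 25

x^2 + y^2 + 10x + 34y + 25 = 0


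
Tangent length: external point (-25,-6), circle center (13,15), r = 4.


d = sqrt((-25-13)^2 + (-6-15)^2) = sqrt(1444+441) = 43.4166
L = sqrt(1885.0000 - 16) = sqrt(1869.0000) = 43.2319

43.2319


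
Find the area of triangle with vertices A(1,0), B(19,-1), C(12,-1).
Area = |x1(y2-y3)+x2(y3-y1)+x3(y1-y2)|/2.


1*(-1+ 1) = 0
19*(-1-0) = -19
12*(0+ 1) = 12
sum = -7
Area = |-7|/2 = 3.5000

3.5000 sq units


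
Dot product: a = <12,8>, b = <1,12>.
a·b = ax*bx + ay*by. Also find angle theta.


a·b = 12*1 + 8*12 = 12 + 96 = 108
|a| = sqrt(144+64) = 14.4222
|b| = sqrt(1+144) = 12.0416
cos(theta) = 108/(sqrt(208)*sqrt(145)) = 108/sqrt(30160) = 0.621882
theta = arccos(108/sqrt(30160)) = 51.5463 degrees

a·b = 108, theta = 51.5463 deg


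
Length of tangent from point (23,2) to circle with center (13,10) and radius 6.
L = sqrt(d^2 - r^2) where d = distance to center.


d = sqrt((23-13)^2 + (2-10)^2) = sqrt(100+64) = 12.8062
L = sqrt(164.0000 - 36) = sqrt(128.0000) = 11.3137

11.3137


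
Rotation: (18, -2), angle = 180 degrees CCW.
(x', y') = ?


cos(180) = -1, sin(180) = 0
x' = 18*(-1) + 2*0 = -18
y' = 18*0 - 2*(-1) = 2

(-18, 2)


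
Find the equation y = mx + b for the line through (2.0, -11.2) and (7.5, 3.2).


m = (14.4)/(5.5) = 2.6182
b = y1 - m*x1 = -11.2 - (14.4*2.0)/(5.5) = -11.2 - 5.2364 = -16.4364

y = 2.6182x - 16.4364


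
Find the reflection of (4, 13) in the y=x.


Reflection rule for y=x: (y, x)
(4, 13) -> (13, 4)

(13, 4)


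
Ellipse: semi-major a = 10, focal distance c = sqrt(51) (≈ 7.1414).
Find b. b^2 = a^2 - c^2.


b^2 = 10^2 - (sqrt(51))^2 = 100 - 51 = 49
b = sqrt(49) = 7

b = 7


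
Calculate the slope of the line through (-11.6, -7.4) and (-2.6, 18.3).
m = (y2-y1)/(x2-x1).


dy = 18.3 + 7.4 = 25.7
dx = -2.6 + 11.6 = 9.0
m = 25.7/9.0 = 2.8556

m = 2.8556


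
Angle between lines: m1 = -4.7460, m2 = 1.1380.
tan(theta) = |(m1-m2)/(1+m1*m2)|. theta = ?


m1-m2 = -5.884
1+m1*m2 = -4.400948
tan(theta) = |-5.884/(-4.400948)| = 1.336985
theta = arctan(|-5.884/(-4.400948)|) = 53.2053 degrees (acute angle)

53.2053 degrees


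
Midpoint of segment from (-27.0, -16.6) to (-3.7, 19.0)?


Mx = (-27.0 - 3.7)/2 = -30.7/2 = -15.3500
My = (-16.6 + 19.0)/2 = 2.4/2 = 1.2000

(-15.3500, 1.2000)


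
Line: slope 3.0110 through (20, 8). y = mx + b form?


y - 8 = 3.0110(x - 20)
y = 3.0110x + 8 - 3.0110*20
y = 3.0110x - 52.2200

y = 3.0110x - 52.2200


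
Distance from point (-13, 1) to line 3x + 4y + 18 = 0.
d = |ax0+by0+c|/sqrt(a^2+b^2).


|3*(-13) + 4*1 + 18| = |-17| = 17
sqrt(9 + 16) = sqrt(25) = 5.0000
d = 17/sqrt(25) = 3.4000

3.4000


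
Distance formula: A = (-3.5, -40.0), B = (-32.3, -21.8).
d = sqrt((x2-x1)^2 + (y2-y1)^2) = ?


dx = -32.3 + 3.5 = -28.8
dy = -21.8 + 40.0 = 18.2
d = sqrt(829.44 + 331.24) = sqrt(1160.68) = 34.0688

34.0688


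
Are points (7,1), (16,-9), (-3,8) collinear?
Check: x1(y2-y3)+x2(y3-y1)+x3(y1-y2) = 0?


7*(-9-8) + 16*(8-1) - 3*(1+ 9)
= -119 + 112 - 30 = -37

No, not collinear (determinant = -37)


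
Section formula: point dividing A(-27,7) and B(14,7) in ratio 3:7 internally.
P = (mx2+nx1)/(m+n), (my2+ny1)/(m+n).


Px = (3*14 + 7*(-27))/10 = -147/10 = -14.7000
Py = (3*7 + 7*7)/10 = 70/10 = 7.0000

P = (-14.7000, 7.0000)


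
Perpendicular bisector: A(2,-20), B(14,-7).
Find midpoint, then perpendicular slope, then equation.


Midpoint = (8, -13.5)
Slope of AB = dy/dx = 13/12 = 1.0833
Perp slope = -dx/dy = -12/13 = -0.9231
b = My - (perp slope)*Mx = -13.5 + (12*8)/13 = -13.5 + 7.3846 = -6.1154

y = -0.9231x - 6.1154


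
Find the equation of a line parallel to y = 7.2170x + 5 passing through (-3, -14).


Parallel lines have equal slopes.
m2 = 7.2170
b2 = -14 - 7.2170*(-3) = 7.6510

y = 7.2170x + 7.6510


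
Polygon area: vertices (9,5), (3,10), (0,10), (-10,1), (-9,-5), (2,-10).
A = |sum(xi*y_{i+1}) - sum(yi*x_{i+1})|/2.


sum(xi*y_{i+1}) = 9*10 + 3*10 + 0*1 - 10*(-5) - 9*(-10) + 2*5 = 270
sum(yi*x_{i+1}) = 5*3 + 10*0 + 10*(-10) + 1*(-9) - 5*2 - 10*9 = -194
Area = |270 + 194|/2 = 464/2 = 232.0000

232.0000 sq units


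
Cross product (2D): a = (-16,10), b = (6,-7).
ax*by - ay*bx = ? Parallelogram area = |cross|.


cross = -16*(-7) - 10*6 = 112 - 60 = 52
Parallelogram area = |52| = 52

cross = 52, parallelogram area = 52


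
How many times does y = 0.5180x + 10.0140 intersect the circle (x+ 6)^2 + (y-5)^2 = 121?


Substitute y = 0.5180x + 10.0140: (x+ 6)^2 + (0.5180x+10.0140-5)^2 = 121
Expand to Ax^2 + Bx + C = 0, where b-k = 5.014
A = 1+m^2 = 1.268324
B = 2(m(b-k) - h) = 2(0.5180*5.014 + 6) = 17.194504
C = h^2 + (b-k)^2 - r^2 = 36 + 25.140196 - 121 = -59.859804
disc = B^2-4AC = 295.6510 + 303.6865 = 599.3375
disc > 0

2 intersection points


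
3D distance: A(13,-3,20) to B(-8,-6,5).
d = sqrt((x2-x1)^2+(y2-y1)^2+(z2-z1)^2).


dx=-21, dy=-3, dz=-15
d = sqrt(441+9+225) = sqrt(675) = 25.9808

25.9808


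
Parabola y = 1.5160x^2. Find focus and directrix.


a = 1.5160
1/(4a) = 0.1649
Focus = (0, 0.1649)
Directrix: y = -0.1649

Focus = (0, 0.1649), Directrix: y = -0.1649


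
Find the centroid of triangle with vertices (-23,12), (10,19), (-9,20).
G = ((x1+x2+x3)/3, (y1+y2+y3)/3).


Gx = (-23+10- 9)/3 = -22/3 = -7.3333
Gy = (12+19+20)/3 = 51/3 = 17.0000

G = (-7.3333, 17.0000)


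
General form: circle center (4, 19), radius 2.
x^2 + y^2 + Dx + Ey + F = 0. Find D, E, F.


(x-4)^2 + (y-19)^2 = 2^2
D = -2h = -8, E = -2k = -38
F = h^2+k^2-r^2 = 16+361-4 = 373

D = -8, E = -38, F = 373


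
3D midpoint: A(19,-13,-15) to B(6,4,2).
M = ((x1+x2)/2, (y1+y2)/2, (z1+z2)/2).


Mx = (19+6)/2 = 12.5000
My = (-13+4)/2 = -4.5000
Mz = (-15+2)/2 = -6.5000

M = (12.5000, -4.5000, -6.5000)


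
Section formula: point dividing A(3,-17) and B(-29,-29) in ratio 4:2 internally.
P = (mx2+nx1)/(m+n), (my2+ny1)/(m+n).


Px = (4*(-29) + 2*3)/6 = -110/6 = -18.3333
Py = (4*(-29) + 2*(-17))/6 = -150/6 = -25.0000

P = (-18.3333, -25.0000)


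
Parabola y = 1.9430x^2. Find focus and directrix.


a = 1.9430
1/(4a) = 0.1287
Focus = (0, 0.1287)
Directrix: y = -0.1287

Focus = (0, 0.1287), Directrix: y = -0.1287


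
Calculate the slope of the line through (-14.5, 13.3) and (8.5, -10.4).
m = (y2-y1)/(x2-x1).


dy = -10.4 - 13.3 = -23.7
dx = 8.5 + 14.5 = 23.0
m = -23.7/23.0 = -1.0304

m = -1.0304


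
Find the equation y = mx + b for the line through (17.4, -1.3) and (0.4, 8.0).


m = (9.3)/(-17.0) = -0.5471
b = y1 - m*x1 = -1.3 - (9.3*17.4)/(-17.0) = -1.3 + 9.5188 = 8.2188

y = -0.5471x + 8.2188


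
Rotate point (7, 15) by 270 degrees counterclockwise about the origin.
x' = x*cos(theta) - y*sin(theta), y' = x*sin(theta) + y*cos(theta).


cos(270) = 0, sin(270) = -1
x' = 7*0 - 15*(-1) = 15
y' = 7*(-1) + 15*0 = -7

(15, -7)


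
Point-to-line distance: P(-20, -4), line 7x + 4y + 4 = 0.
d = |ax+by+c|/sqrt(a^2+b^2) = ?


|7*(-20) + 4*(-4) + 4| = |-152| = 152
sqrt(49 + 16) = sqrt(65) = 8.0623
d = 152/sqrt(65) = 18.8533

18.8533


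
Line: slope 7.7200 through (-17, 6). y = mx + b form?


y - 6 = 7.7200(x + 17)
y = 7.7200x + 6 - 7.7200*(-17)
y = 7.7200x + 137.2400

y = 7.7200x + 137.2400


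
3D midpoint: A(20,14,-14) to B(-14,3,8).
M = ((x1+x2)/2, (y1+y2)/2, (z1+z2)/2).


Mx = (20- 14)/2 = 3.0000
My = (14+3)/2 = 8.5000
Mz = (-14+8)/2 = -3.0000

M = (3.0000, 8.5000, -3.0000)


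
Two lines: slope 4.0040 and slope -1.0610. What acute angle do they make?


m1-m2 = 5.065
1+m1*m2 = -3.248244
tan(theta) = |5.065/(-3.248244)| = 1.559304
theta = arctan(|5.065/(-3.248244)|) = 57.3275 degrees (acute angle)

57.3275 degrees


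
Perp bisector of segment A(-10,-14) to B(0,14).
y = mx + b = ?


Midpoint = (-5, 0)
Slope of AB = dy/dx = 28/10 = 2.8000
Perp slope = -dx/dy = -10/28 = -0.3571
b = My - (perp slope)*Mx = 0 + (10*(-5))/28 = 0 - 1.7857 = -1.7857

y = -0.3571x - 1.7857


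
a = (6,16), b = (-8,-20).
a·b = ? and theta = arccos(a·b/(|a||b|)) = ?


a·b = 6*(-8) + 16*(-20) = -48 - 320 = -368
|a| = sqrt(36+256) = 17.0880
|b| = sqrt(64+400) = 21.5407
cos(theta) = -368/(sqrt(292)*sqrt(464)) = -368/sqrt(135488) = -0.999764
theta = arccos(-368/sqrt(135488)) = 178.7546 degrees

a·b = -368, theta = 178.7546 deg


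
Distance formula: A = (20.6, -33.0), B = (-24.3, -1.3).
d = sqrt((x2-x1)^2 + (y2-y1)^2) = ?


dx = -24.3 - 20.6 = -44.9
dy = -1.3 + 33.0 = 31.7
d = sqrt(2016.01 + 1004.89) = sqrt(3020.9) = 54.9627

54.9627


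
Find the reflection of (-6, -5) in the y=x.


Reflection rule for y=x: (y, x)
(-6, -5) -> (-5, -6)

(-5, -6)


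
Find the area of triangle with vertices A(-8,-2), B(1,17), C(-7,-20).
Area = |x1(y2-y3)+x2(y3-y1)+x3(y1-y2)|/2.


-8*(17+ 20) = -296
1*(-20+ 2) = -18
-7*(-2-17) = 133
sum = -181
Area = |-181|/2 = 90.5000

90.5000 sq units


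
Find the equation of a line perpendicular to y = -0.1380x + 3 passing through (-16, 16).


Perpendicular slope = -1/m1 = -1/(-0.1380) = 7.2464
b2 = y0 - m2*x0 = 16 - 16/(-0.1380) = 16 + 115.9420 = 131.9420

y = 7.2464x + 131.9420


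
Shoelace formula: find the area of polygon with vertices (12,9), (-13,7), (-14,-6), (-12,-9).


sum(xi*y_{i+1}) = 12*7 - 13*(-6) - 14*(-9) - 12*9 = 180
sum(yi*x_{i+1}) = 9*(-13) + 7*(-14) - 6*(-12) - 9*12 = -251
Area = |180 + 251|/2 = 431/2 = 215.5000

215.5000 sq units


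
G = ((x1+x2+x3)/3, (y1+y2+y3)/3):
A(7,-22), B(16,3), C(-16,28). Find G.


Gx = (7+16- 16)/3 = 7/3 = 2.3333
Gy = (-22+3+28)/3 = 9/3 = 3.0000

G = (2.3333, 3.0000)


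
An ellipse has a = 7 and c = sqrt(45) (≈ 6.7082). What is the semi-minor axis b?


b^2 = 7^2 - (sqrt(45))^2 = 49 - 45 = 4
b = sqrt(4) = 2

b = 2


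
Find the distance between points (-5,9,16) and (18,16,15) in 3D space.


dx=23, dy=7, dz=-1
d = sqrt(529+49+1) = sqrt(579) = 24.0624

24.0624


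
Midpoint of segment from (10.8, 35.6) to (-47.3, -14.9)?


Mx = (10.8 - 47.3)/2 = -36.5/2 = -18.2500
My = (35.6 - 14.9)/2 = 20.7/2 = 10.3500

(-18.2500, 10.3500)


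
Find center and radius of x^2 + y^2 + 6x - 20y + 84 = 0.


h = -D/2 = -6/2 = -3
k = -E/2 = 20/2 = 10
r^2 = h^2 + k^2 - F = 9 + 100 - 84 = 25
r = 5

Center (-3, 10), radius = 5


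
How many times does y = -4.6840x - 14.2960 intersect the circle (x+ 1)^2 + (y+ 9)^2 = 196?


Substitute y = -4.6840x - 14.2960: (x+ 1)^2 + (-4.6840x- 14.2960+ 9)^2 = 196
Expand to Ax^2 + Bx + C = 0, where b-k = -5.296
A = 1+m^2 = 22.939856
B = 2(m(b-k) - h) = 2(-4.6840*(-5.296) + 1) = 51.612928
C = h^2 + (b-k)^2 - r^2 = 1 + 28.047616 - 196 = -166.952384
disc = B^2-4AC = 2663.8943 + 15319.4546 = 17983.3489
disc > 0

2 intersection points
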